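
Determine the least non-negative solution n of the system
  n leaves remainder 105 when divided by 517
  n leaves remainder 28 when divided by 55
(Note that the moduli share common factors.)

2173

gcd(517, 55) = 11 and 11 | (28 − 105), so the pair is consistent; merging gives n ≡ 2173 (mod 2585), where 2585 = lcm(517, 55).
The solution is unique modulo lcm(517, 55) = 2585.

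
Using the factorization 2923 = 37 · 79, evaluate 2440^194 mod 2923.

Mod 37: 2440 ≡ 35; by Fermat, exponent reduces to 194 mod 36 = 14; 35^14 ≡ 30 (mod 37).
Mod 79: 2440 ≡ 70; by Fermat, exponent reduces to 194 mod 78 = 38; 70^38 ≡ 44 (mod 79).
Combine by CRT: x ≡ 30 (mod 37), x ≡ 44 (mod 79) ⇒ x ≡ 992 (mod 2923).

992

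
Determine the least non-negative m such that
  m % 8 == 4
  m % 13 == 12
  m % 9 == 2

The moduli are pairwise coprime; N = 8·13·9 = 936.
N/8 = 117; 117 ≡ 5 (mod 8); 5·5 ≡ 1, so inverse 5.
N/13 = 72; 72 ≡ 7 (mod 13); 7·2 ≡ 1, so inverse 2.
N/9 = 104; 104 ≡ 5 (mod 9); 5·2 ≡ 1, so inverse 2.
m ≡ 4·117·5 + 12·72·2 + 2·104·2 = 4484.
4484 mod 936 = 740.

740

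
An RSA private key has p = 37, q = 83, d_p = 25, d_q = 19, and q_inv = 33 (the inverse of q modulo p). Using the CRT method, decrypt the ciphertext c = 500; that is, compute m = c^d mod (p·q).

m₁ = c^(d_p) mod p: c ≡ 19 (mod 37), and 19^25 mod 37 = 13.
m₂ = c^(d_q) mod q: c ≡ 2 (mod 83), and 2^19 mod 83 = 60.
h = q_inv·(m₁ − m₂) mod p = 33·(13 − 60) mod 37 = 3.
m = m₂ + h·q = 60 + 3·83 = 309.

309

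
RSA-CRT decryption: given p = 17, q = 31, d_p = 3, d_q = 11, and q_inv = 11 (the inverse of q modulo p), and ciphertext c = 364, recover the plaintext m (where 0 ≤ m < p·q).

m₁ = c^(d_p) mod p: c ≡ 7 (mod 17), and 7^3 mod 17 = 3.
m₂ = c^(d_q) mod q: c ≡ 23 (mod 31), and 23^11 mod 31 = 23.
h = q_inv·(m₁ − m₂) mod p = 11·(3 − 23) mod 17 = 1.
m = m₂ + h·q = 23 + 1·31 = 54.

54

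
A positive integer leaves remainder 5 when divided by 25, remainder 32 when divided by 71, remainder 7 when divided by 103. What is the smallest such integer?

The moduli are pairwise coprime; N = 25·71·103 = 182825.
N/25 = 7313; 7313 ≡ 13 (mod 25); 13·2 ≡ 1, so inverse 2.
N/71 = 2575; 2575 ≡ 19 (mod 71); 19·15 ≡ 1, so inverse 15.
N/103 = 1775; 1775 ≡ 24 (mod 103); 24·73 ≡ 1, so inverse 73.
a ≡ 5·7313·2 + 32·2575·15 + 7·1775·73 = 2216155.
2216155 mod 182825 = 22255.

22255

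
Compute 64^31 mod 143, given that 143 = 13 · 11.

64

Mod 13: 64 ≡ 12; by Fermat, exponent reduces to 31 mod 12 = 7; 12^7 ≡ 12 (mod 13).
Mod 11: 64 ≡ 9; by Fermat, exponent reduces to 31 mod 10 = 1; 9^1 ≡ 9 (mod 11).
Combine by CRT: x ≡ 12 (mod 13), x ≡ 9 (mod 11) ⇒ x ≡ 64 (mod 143).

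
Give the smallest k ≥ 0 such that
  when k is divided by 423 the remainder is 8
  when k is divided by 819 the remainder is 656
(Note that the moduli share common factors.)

20312

gcd(423, 819) = 9 and 9 | (656 − 8), so the pair is consistent; merging gives k ≡ 20312 (mod 38493), where 38493 = lcm(423, 819).
The solution is unique modulo lcm(423, 819) = 38493.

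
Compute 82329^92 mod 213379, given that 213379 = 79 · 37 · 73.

Mod 79: 82329 ≡ 11; by Fermat, exponent reduces to 92 mod 78 = 14; 11^14 ≡ 16 (mod 79).
Mod 37: 82329 ≡ 4; by Fermat, exponent reduces to 92 mod 36 = 20; 4^20 ≡ 16 (mod 37).
Mod 73: 82329 ≡ 58; by Fermat, exponent reduces to 92 mod 72 = 20; 58^20 ≡ 57 (mod 73).
Combine by CRT: x ≡ 16 (mod 79), x ≡ 16 (mod 37), x ≡ 57 (mod 73) ⇒ x ≡ 111090 (mod 213379).

111090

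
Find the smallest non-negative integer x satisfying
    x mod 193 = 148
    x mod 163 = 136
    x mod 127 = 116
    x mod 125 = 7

From x ≡ 148 (mod 193) write x = 148 + 193t. Substituting into x ≡ 136 (mod 163) gives 193t ≡ 151 (mod 163), and since 30⁻¹ ≡ 125 (mod 163), t ≡ 130. Hence x ≡ 148 + 193·130 = 25238 (mod 31459).
From x ≡ 25238 (mod 31459) write x = 25238 + 31459t. Substituting into x ≡ 116 (mod 127) gives 31459t ≡ 24 (mod 127), and since 90⁻¹ ≡ 24 (mod 127), t ≡ 68. Hence x ≡ 25238 + 31459·68 = 2164450 (mod 3995293).
From x ≡ 2164450 (mod 3995293) write x = 2164450 + 3995293t. Substituting into x ≡ 7 (mod 125) gives 3995293t ≡ 57 (mod 125), and since 43⁻¹ ≡ 32 (mod 125), t ≡ 74. Hence x ≡ 2164450 + 3995293·74 = 297816132 (mod 499411625).

297816132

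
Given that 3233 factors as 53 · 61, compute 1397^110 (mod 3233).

Mod 53: 1397 ≡ 19; by Fermat, exponent reduces to 110 mod 52 = 6; 19^6 ≡ 7 (mod 53).
Mod 61: 1397 ≡ 55; by Fermat, exponent reduces to 110 mod 60 = 50; 55^50 ≡ 14 (mod 61).
Combine by CRT: x ≡ 7 (mod 53), x ≡ 14 (mod 61) ⇒ x ≡ 1173 (mod 3233).

1173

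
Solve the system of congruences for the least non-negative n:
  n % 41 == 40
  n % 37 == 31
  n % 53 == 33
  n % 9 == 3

191469

From n ≡ 40 (mod 41) write n = 40 + 41t. Substituting into n ≡ 31 (mod 37) gives 41t ≡ 28 (mod 37), and since 4⁻¹ ≡ 28 (mod 37), t ≡ 7. Hence n ≡ 40 + 41·7 = 327 (mod 1517).
From n ≡ 327 (mod 1517) write n = 327 + 1517t. Substituting into n ≡ 33 (mod 53) gives 1517t ≡ 24 (mod 53), and since 33⁻¹ ≡ 45 (mod 53), t ≡ 20. Hence n ≡ 327 + 1517·20 = 30667 (mod 80401).
From n ≡ 30667 (mod 80401) write n = 30667 + 80401t. Substituting into n ≡ 3 (mod 9) gives 80401t ≡ 8 (mod 9), and since 4⁻¹ ≡ 7 (mod 9), t ≡ 2. Hence n ≡ 30667 + 80401·2 = 191469 (mod 723609).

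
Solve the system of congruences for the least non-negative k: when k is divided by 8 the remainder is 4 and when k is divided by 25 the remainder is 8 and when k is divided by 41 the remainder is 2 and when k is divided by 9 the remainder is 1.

19108

Combine the congruences pairwise.
From k ≡ 4 (mod 8) write k = 4 + 8t. Substituting into k ≡ 8 (mod 25) gives 8t ≡ 4 (mod 25), and since 8⁻¹ ≡ 22 (mod 25), t ≡ 13. Hence k ≡ 4 + 8·13 = 108 (mod 200).
From k ≡ 108 (mod 200) write k = 108 + 200t. Substituting into k ≡ 2 (mod 41) gives 200t ≡ 17 (mod 41), and since 36⁻¹ ≡ 8 (mod 41), t ≡ 13. Hence k ≡ 108 + 200·13 = 2708 (mod 8200).
From k ≡ 2708 (mod 8200) write k = 2708 + 8200t. Substituting into k ≡ 1 (mod 9) gives 8200t ≡ 2 (mod 9), and since 1⁻¹ ≡ 1 (mod 9), t ≡ 2. Hence k ≡ 2708 + 8200·2 = 19108 (mod 73800).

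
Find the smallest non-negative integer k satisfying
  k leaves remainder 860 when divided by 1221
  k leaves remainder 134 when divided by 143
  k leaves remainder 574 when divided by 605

gcd(1221, 143) = 11 and 11 | (134 − 860), so the pair is consistent; merging gives k ≡ 14291 (mod 15873), where 15873 = lcm(1221, 143).
gcd(15873, 605) = 11 and 11 | (574 − 14291), so the pair is consistent; merging gives k ≡ 506354 (mod 873015), where 873015 = lcm(15873, 605).
The solution is unique modulo lcm(1221, 143, 605) = 873015.

506354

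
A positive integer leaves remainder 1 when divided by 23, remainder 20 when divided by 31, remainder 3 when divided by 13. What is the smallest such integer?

4670

From x ≡ 1 (mod 23) write x = 1 + 23t. Substituting into x ≡ 20 (mod 31) gives 23t ≡ 19 (mod 31), and since 23⁻¹ ≡ 27 (mod 31), t ≡ 17. Hence x ≡ 1 + 23·17 = 392 (mod 713).
From x ≡ 392 (mod 713) write x = 392 + 713t. Substituting into x ≡ 3 (mod 13) gives 713t ≡ 1 (mod 13), and since 11⁻¹ ≡ 6 (mod 13), t ≡ 6. Hence x ≡ 392 + 713·6 = 4670 (mod 9269).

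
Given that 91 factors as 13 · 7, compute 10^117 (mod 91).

90

Mod 13: 10 ≡ 10; by Fermat, exponent reduces to 117 mod 12 = 9; 10^9 ≡ 12 (mod 13).
Mod 7: 10 ≡ 3; by Fermat, exponent reduces to 117 mod 6 = 3; 3^3 ≡ 6 (mod 7).
Combine by CRT: x ≡ 12 (mod 13), x ≡ 6 (mod 7) ⇒ x ≡ 90 (mod 91).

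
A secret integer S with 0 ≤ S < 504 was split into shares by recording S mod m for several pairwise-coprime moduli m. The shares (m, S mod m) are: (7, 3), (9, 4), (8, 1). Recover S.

From S ≡ 3 (mod 7) write S = 3 + 7t. Substituting into S ≡ 4 (mod 9) gives 7t ≡ 1 (mod 9), and since 7⁻¹ ≡ 4 (mod 9), t ≡ 4. Hence S ≡ 3 + 7·4 = 31 (mod 63).
From S ≡ 31 (mod 63) write S = 31 + 63t. Substituting into S ≡ 1 (mod 8) gives 63t ≡ 2 (mod 8), and since 7⁻¹ ≡ 7 (mod 8), t ≡ 6. Hence S ≡ 31 + 63·6 = 409 (mod 504).

409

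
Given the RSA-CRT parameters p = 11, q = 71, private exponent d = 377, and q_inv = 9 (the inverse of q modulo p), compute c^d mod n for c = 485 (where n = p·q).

d_p = d mod (p−1) = 377 mod 10 = 7; d_q = d mod (q−1) = 27.
m₁ = c^(d_p) mod p: c ≡ 1 (mod 11), and 1^7 mod 11 = 1.
m₂ = c^(d_q) mod q: c ≡ 59 (mod 71), and 59^27 mod 71 = 31.
h = q_inv·(m₁ − m₂) mod p = 9·(1 − 31) mod 11 = 5.
m = m₂ + h·q = 31 + 5·71 = 386.

386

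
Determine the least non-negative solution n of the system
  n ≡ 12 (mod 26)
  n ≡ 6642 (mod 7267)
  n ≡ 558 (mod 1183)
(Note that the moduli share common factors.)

50244

gcd(26, 7267) = 13 and 13 | (6642 − 12), so the pair is consistent; merging gives n ≡ 6642 (mod 14534), where 14534 = lcm(26, 7267).
gcd(14534, 1183) = 169 and 169 | (558 − 6642), so the pair is consistent; merging gives n ≡ 50244 (mod 101738), where 101738 = lcm(14534, 1183).
The solution is unique modulo lcm(26, 7267, 1183) = 101738.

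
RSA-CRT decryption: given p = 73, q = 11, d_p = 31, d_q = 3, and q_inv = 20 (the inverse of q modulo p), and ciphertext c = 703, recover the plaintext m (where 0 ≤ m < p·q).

538

m₁ = c^(d_p) mod p: c ≡ 46 (mod 73), and 46^31 mod 73 = 27.
m₂ = c^(d_q) mod q: c ≡ 10 (mod 11), and 10^3 mod 11 = 10.
h = q_inv·(m₁ − m₂) mod p = 20·(27 − 10) mod 73 = 48.
m = m₂ + h·q = 10 + 48·11 = 538.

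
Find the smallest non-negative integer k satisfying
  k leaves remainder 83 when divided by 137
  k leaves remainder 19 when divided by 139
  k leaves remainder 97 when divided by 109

The moduli are pairwise coprime; N = 137·139·109 = 2075687.
N/137 = 15151; 15151 ≡ 81 (mod 137); 81·22 ≡ 1, so inverse 22.
N/139 = 14933; 14933 ≡ 60 (mod 139); 60·95 ≡ 1, so inverse 95.
N/109 = 19043; 19043 ≡ 77 (mod 109); 77·17 ≡ 1, so inverse 17.
k ≡ 83·15151·22 + 19·14933·95 + 97·19043·17 = 86021698.
86021698 mod 2075687 = 918531.

918531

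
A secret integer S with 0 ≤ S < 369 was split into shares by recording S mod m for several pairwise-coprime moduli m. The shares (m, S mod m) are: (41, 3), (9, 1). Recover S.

From S ≡ 3 (mod 41) write S = 3 + 41t. Substituting into S ≡ 1 (mod 9) gives 41t ≡ 7 (mod 9), and since 5⁻¹ ≡ 2 (mod 9), t ≡ 5. Hence S ≡ 3 + 41·5 = 208 (mod 369).

208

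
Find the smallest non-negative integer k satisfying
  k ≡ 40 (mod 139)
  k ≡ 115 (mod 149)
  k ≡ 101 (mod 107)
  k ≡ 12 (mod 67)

4793594

The moduli are pairwise coprime; N = 139·149·107·67 = 148477159.
N/139 = 1068181; 1068181 ≡ 105 (mod 139); 105·94 ≡ 1, so inverse 94.
N/149 = 996491; 996491 ≡ 128 (mod 149); 128·78 ≡ 1, so inverse 78.
N/107 = 1387637; 1387637 ≡ 61 (mod 107); 61·100 ≡ 1, so inverse 100.
N/67 = 2216077; 2216077 ≡ 52 (mod 67); 52·58 ≡ 1, so inverse 58.
k ≡ 40·1068181·94 + 115·996491·78 + 101·1387637·100 + 12·2216077·58 = 28512408122.
28512408122 mod 148477159 = 4793594.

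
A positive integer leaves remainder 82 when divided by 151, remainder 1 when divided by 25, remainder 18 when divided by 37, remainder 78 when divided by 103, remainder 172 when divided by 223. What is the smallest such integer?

1929016626

From N ≡ 82 (mod 151) write N = 82 + 151t. Substituting into N ≡ 1 (mod 25) gives 151t ≡ 19 (mod 25), and since 1⁻¹ ≡ 1 (mod 25), t ≡ 19. Hence N ≡ 82 + 151·19 = 2951 (mod 3775).
From N ≡ 2951 (mod 3775) write N = 2951 + 3775t. Substituting into N ≡ 18 (mod 37) gives 3775t ≡ 27 (mod 37), and since 1⁻¹ ≡ 1 (mod 37), t ≡ 27. Hence N ≡ 2951 + 3775·27 = 104876 (mod 139675).
From N ≡ 104876 (mod 139675) write N = 104876 + 139675t. Substituting into N ≡ 78 (mod 103) gives 139675t ≡ 56 (mod 103), and since 7⁻¹ ≡ 59 (mod 103), t ≡ 8. Hence N ≡ 104876 + 139675·8 = 1222276 (mod 14386525).
From N ≡ 1222276 (mod 14386525) write N = 1222276 + 14386525t. Substituting into N ≡ 172 (mod 223) gives 14386525t ≡ 159 (mod 223), and since 126⁻¹ ≡ 200 (mod 223), t ≡ 134. Hence N ≡ 1222276 + 14386525·134 = 1929016626 (mod 3208195075).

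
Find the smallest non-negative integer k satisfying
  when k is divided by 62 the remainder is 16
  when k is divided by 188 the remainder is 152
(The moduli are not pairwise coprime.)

4852

Combine the congruences pairwise.
gcd(62, 188) = 2 and 2 | (152 − 16), so the pair is consistent; merging gives k ≡ 4852 (mod 5828), where 5828 = lcm(62, 188).
The solution is unique modulo lcm(62, 188) = 5828.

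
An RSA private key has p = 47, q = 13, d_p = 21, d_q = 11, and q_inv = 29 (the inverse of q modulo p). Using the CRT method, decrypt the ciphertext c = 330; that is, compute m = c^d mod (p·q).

m₁ = c^(d_p) mod p: c ≡ 1 (mod 47), and 1^21 mod 47 = 1.
m₂ = c^(d_q) mod q: c ≡ 5 (mod 13), and 5^11 mod 13 = 8.
h = q_inv·(m₁ − m₂) mod p = 29·(1 − 8) mod 47 = 32.
m = m₂ + h·q = 8 + 32·13 = 424.

424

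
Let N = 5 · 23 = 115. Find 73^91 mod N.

Mod 5: 73 ≡ 3; by Fermat, exponent reduces to 91 mod 4 = 3; 3^3 ≡ 2 (mod 5).
Mod 23: 73 ≡ 4; by Fermat, exponent reduces to 91 mod 22 = 3; 4^3 ≡ 18 (mod 23).
Combine by CRT: x ≡ 2 (mod 5), x ≡ 18 (mod 23) ⇒ x ≡ 87 (mod 115).

87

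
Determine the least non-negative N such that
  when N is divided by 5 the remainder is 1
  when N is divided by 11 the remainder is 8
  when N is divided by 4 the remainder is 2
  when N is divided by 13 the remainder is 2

Combine the congruences pairwise.
From N ≡ 1 (mod 5) write N = 1 + 5t. Substituting into N ≡ 8 (mod 11) gives 5t ≡ 7 (mod 11), and since 5⁻¹ ≡ 9 (mod 11), t ≡ 8. Hence N ≡ 1 + 5·8 = 41 (mod 55).
From N ≡ 41 (mod 55) write N = 41 + 55t. Substituting into N ≡ 2 (mod 4) gives 55t ≡ 1 (mod 4), and since 3⁻¹ ≡ 3 (mod 4), t ≡ 3. Hence N ≡ 41 + 55·3 = 206 (mod 220).
From N ≡ 206 (mod 220) write N = 206 + 220t. Substituting into N ≡ 2 (mod 13) gives 220t ≡ 4 (mod 13), and since 12⁻¹ ≡ 12 (mod 13), t ≡ 9. Hence N ≡ 206 + 220·9 = 2186 (mod 2860).

2186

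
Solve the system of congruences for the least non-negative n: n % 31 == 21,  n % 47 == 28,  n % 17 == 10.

11026

Combine the congruences pairwise.
From n ≡ 21 (mod 31) write n = 21 + 31t. Substituting into n ≡ 28 (mod 47) gives 31t ≡ 7 (mod 47), and since 31⁻¹ ≡ 44 (mod 47), t ≡ 26. Hence n ≡ 21 + 31·26 = 827 (mod 1457).
From n ≡ 827 (mod 1457) write n = 827 + 1457t. Substituting into n ≡ 10 (mod 17) gives 1457t ≡ 16 (mod 17), and since 12⁻¹ ≡ 10 (mod 17), t ≡ 7. Hence n ≡ 827 + 1457·7 = 11026 (mod 24769).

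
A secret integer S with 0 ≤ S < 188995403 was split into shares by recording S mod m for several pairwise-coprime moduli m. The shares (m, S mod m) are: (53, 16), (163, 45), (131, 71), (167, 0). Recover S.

From S ≡ 16 (mod 53) write S = 16 + 53t. Substituting into S ≡ 45 (mod 163) gives 53t ≡ 29 (mod 163), and since 53⁻¹ ≡ 40 (mod 163), t ≡ 19. Hence S ≡ 16 + 53·19 = 1023 (mod 8639).
From S ≡ 1023 (mod 8639) write S = 1023 + 8639t. Substituting into S ≡ 71 (mod 131) gives 8639t ≡ 96 (mod 131), and since 124⁻¹ ≡ 56 (mod 131), t ≡ 5. Hence S ≡ 1023 + 8639·5 = 44218 (mod 1131709).
From S ≡ 44218 (mod 1131709) write S = 44218 + 1131709t. Substituting into S ≡ 0 (mod 167) gives 1131709t ≡ 37 (mod 167), and since 117⁻¹ ≡ 10 (mod 167), t ≡ 36. Hence S ≡ 44218 + 1131709·36 = 40785742 (mod 188995403).

40785742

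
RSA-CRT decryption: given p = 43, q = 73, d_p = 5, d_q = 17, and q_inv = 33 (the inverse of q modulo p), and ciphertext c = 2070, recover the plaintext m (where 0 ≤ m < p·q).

m₁ = c^(d_p) mod p: c ≡ 6 (mod 43), and 6^5 mod 43 = 36.
m₂ = c^(d_q) mod q: c ≡ 26 (mod 73), and 26^17 mod 73 = 13.
h = q_inv·(m₁ − m₂) mod p = 33·(36 − 13) mod 43 = 28.
m = m₂ + h·q = 13 + 28·73 = 2057.

2057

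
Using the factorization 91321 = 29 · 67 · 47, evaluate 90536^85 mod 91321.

Mod 29: 90536 ≡ 27; by Fermat, exponent reduces to 85 mod 28 = 1; 27^1 ≡ 27 (mod 29).
Mod 67: 90536 ≡ 19; by Fermat, exponent reduces to 85 mod 66 = 19; 19^19 ≡ 39 (mod 67).
Mod 47: 90536 ≡ 14; by Fermat, exponent reduces to 85 mod 46 = 39; 14^39 ≡ 2 (mod 47).
Combine by CRT: x ≡ 27 (mod 29), x ≡ 39 (mod 67), x ≡ 2 (mod 47) ⇒ x ≡ 61478 (mod 91321).

61478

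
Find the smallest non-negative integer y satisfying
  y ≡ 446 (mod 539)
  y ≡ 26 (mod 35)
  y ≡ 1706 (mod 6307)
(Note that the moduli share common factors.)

790081

Combine the congruences pairwise.
gcd(539, 35) = 7 and 7 | (26 − 446), so the pair is consistent; merging gives y ≡ 446 (mod 2695), where 2695 = lcm(539, 35).
gcd(2695, 6307) = 7 and 7 | (1706 − 446), so the pair is consistent; merging gives y ≡ 790081 (mod 2428195), where 2428195 = lcm(2695, 6307).
The solution is unique modulo lcm(539, 35, 6307) = 2428195.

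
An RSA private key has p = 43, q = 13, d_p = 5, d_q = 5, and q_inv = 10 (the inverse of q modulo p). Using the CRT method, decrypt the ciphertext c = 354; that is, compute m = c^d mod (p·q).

412

m₁ = c^(d_p) mod p: c ≡ 10 (mod 43), and 10^5 mod 43 = 25.
m₂ = c^(d_q) mod q: c ≡ 3 (mod 13), and 3^5 mod 13 = 9.
h = q_inv·(m₁ − m₂) mod p = 10·(25 − 9) mod 43 = 31.
m = m₂ + h·q = 9 + 31·13 = 412.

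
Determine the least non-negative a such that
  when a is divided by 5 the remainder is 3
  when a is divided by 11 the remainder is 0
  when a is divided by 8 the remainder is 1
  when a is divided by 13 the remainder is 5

473

Combine the congruences pairwise.
From a ≡ 3 (mod 5) write a = 3 + 5t. Substituting into a ≡ 0 (mod 11) gives 5t ≡ 8 (mod 11), and since 5⁻¹ ≡ 9 (mod 11), t ≡ 6. Hence a ≡ 3 + 5·6 = 33 (mod 55).
From a ≡ 33 (mod 55) write a = 33 + 55t. Substituting into a ≡ 1 (mod 8) gives 55t ≡ 0 (mod 8), and since 7⁻¹ ≡ 7 (mod 8), t ≡ 0. Hence a ≡ 33 + 55·0 = 33 (mod 440).
From a ≡ 33 (mod 440) write a = 33 + 440t. Substituting into a ≡ 5 (mod 13) gives 440t ≡ 11 (mod 13), and since 11⁻¹ ≡ 6 (mod 13), t ≡ 1. Hence a ≡ 33 + 440·1 = 473 (mod 5720).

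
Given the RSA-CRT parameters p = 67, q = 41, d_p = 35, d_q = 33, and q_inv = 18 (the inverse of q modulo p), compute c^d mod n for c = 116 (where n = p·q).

m₁ = c^(d_p) mod p: c ≡ 49 (mod 67), and 49^35 mod 67 = 56.
m₂ = c^(d_q) mod q: c ≡ 34 (mod 41), and 34^33 mod 41 = 12.
h = q_inv·(m₁ − m₂) mod p = 18·(56 − 12) mod 67 = 55.
m = m₂ + h·q = 12 + 55·41 = 2267.

2267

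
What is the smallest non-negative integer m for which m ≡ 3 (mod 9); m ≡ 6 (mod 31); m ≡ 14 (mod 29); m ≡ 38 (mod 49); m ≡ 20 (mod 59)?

The moduli are pairwise coprime; N = 9·31·29·49·59 = 23391081.
N/9 = 2599009; 2599009 ≡ 7 (mod 9); 7·4 ≡ 1, so inverse 4.
N/31 = 754551; 754551 ≡ 11 (mod 31); 11·17 ≡ 1, so inverse 17.
N/29 = 806589; 806589 ≡ 12 (mod 29); 12·17 ≡ 1, so inverse 17.
N/49 = 477369; 477369 ≡ 11 (mod 49); 11·9 ≡ 1, so inverse 9.
N/59 = 396459; 396459 ≡ 38 (mod 59); 38·14 ≡ 1, so inverse 14.
m ≡ 3·2599009·4 + 6·754551·17 + 14·806589·17 + 38·477369·9 + 20·396459·14 = 574389210.
574389210 mod 23391081 = 13003266.

13003266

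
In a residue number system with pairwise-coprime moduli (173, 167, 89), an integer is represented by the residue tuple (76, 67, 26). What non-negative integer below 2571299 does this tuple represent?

1372139

The moduli are pairwise coprime; N = 173·167·89 = 2571299.
N/173 = 14863; 14863 ≡ 158 (mod 173); 158·23 ≡ 1, so inverse 23.
N/167 = 15397; 15397 ≡ 33 (mod 167); 33·81 ≡ 1, so inverse 81.
N/89 = 28891; 28891 ≡ 55 (mod 89); 55·34 ≡ 1, so inverse 34.
x ≡ 76·14863·23 + 67·15397·81 + 26·28891·34 = 135079687.
135079687 mod 2571299 = 1372139.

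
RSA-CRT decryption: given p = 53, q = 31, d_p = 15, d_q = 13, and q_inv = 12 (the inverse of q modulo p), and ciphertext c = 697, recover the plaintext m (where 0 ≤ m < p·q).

306

m₁ = c^(d_p) mod p: c ≡ 8 (mod 53), and 8^15 mod 53 = 41.
m₂ = c^(d_q) mod q: c ≡ 15 (mod 31), and 15^13 mod 31 = 27.
h = q_inv·(m₁ − m₂) mod p = 12·(41 − 27) mod 53 = 9.
m = m₂ + h·q = 27 + 9·31 = 306.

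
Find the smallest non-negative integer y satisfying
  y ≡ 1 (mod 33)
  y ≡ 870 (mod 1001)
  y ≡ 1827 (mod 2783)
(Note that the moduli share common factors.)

558427

Combine the congruences pairwise.
gcd(33, 1001) = 11 and 11 | (870 − 1), so the pair is consistent; merging gives y ≡ 2872 (mod 3003), where 3003 = lcm(33, 1001).
gcd(3003, 2783) = 11 and 11 | (1827 − 2872), so the pair is consistent; merging gives y ≡ 558427 (mod 759759), where 759759 = lcm(3003, 2783).
The solution is unique modulo lcm(33, 1001, 2783) = 759759.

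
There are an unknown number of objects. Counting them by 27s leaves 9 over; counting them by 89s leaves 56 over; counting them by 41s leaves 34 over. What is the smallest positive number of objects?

46692

From N ≡ 9 (mod 27) write N = 9 + 27t. Substituting into N ≡ 56 (mod 89) gives 27t ≡ 47 (mod 89), and since 27⁻¹ ≡ 33 (mod 89), t ≡ 38. Hence N ≡ 9 + 27·38 = 1035 (mod 2403).
From N ≡ 1035 (mod 2403) write N = 1035 + 2403t. Substituting into N ≡ 34 (mod 41) gives 2403t ≡ 24 (mod 41), and since 25⁻¹ ≡ 23 (mod 41), t ≡ 19. Hence N ≡ 1035 + 2403·19 = 46692 (mod 98523).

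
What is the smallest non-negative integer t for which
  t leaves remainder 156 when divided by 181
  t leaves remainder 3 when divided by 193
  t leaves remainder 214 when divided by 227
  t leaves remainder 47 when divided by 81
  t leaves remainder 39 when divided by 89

32201110865

The moduli are pairwise coprime; N = 181·193·227·81·89 = 57165863319.
N/181 = 315833499; 315833499 ≡ 83 (mod 181); 83·24 ≡ 1, so inverse 24.
N/193 = 296196183; 296196183 ≡ 48 (mod 193); 48·189 ≡ 1, so inverse 189.
N/227 = 251831997; 251831997 ≡ 13 (mod 227); 13·35 ≡ 1, so inverse 35.
N/81 = 705751399; 705751399 ≡ 19 (mod 81); 19·64 ≡ 1, so inverse 64.
N/89 = 642313071; 642313071 ≡ 71 (mod 89); 71·84 ≡ 1, so inverse 84.
t ≡ 156·315833499·24 + 3·296196183·189 + 214·251831997·35 + 47·705751399·64 + 39·642313071·84 = 7463763342335.
7463763342335 mod 57165863319 = 32201110865.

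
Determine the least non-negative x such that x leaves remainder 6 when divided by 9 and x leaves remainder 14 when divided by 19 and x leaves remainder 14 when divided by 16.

The moduli are pairwise coprime; N = 9·19·16 = 2736.
N/9 = 304; 304 ≡ 7 (mod 9); 7·4 ≡ 1, so inverse 4.
N/19 = 144; 144 ≡ 11 (mod 19); 11·7 ≡ 1, so inverse 7.
N/16 = 171; 171 ≡ 11 (mod 16); 11·3 ≡ 1, so inverse 3.
x ≡ 6·304·4 + 14·144·7 + 14·171·3 = 28590.
28590 mod 2736 = 1230.

1230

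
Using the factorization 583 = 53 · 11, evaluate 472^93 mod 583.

98

Mod 53: 472 ≡ 48; by Fermat, exponent reduces to 93 mod 52 = 41; 48^41 ≡ 45 (mod 53).
Mod 11: 472 ≡ 10; by Fermat, exponent reduces to 93 mod 10 = 3; 10^3 ≡ 10 (mod 11).
Combine by CRT: x ≡ 45 (mod 53), x ≡ 10 (mod 11) ⇒ x ≡ 98 (mod 583).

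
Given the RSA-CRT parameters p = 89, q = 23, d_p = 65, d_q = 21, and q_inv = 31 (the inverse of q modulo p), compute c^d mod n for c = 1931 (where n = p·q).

1103

m₁ = c^(d_p) mod p: c ≡ 62 (mod 89), and 62^65 mod 89 = 35.
m₂ = c^(d_q) mod q: c ≡ 22 (mod 23), and 22^21 mod 23 = 22.
h = q_inv·(m₁ − m₂) mod p = 31·(35 − 22) mod 89 = 47.
m = m₂ + h·q = 22 + 47·23 = 1103.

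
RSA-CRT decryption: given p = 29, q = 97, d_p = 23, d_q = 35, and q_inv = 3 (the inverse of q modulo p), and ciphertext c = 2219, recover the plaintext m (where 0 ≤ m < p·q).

m₁ = c^(d_p) mod p: c ≡ 15 (mod 29), and 15^23 mod 29 = 3.
m₂ = c^(d_q) mod q: c ≡ 85 (mod 97), and 85^35 mod 97 = 18.
h = q_inv·(m₁ − m₂) mod p = 3·(3 − 18) mod 29 = 13.
m = m₂ + h·q = 18 + 13·97 = 1279.

1279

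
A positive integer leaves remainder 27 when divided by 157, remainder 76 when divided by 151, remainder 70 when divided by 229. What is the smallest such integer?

From k ≡ 27 (mod 157) write k = 27 + 157t. Substituting into k ≡ 76 (mod 151) gives 157t ≡ 49 (mod 151), and since 6⁻¹ ≡ 126 (mod 151), t ≡ 134. Hence k ≡ 27 + 157·134 = 21065 (mod 23707).
From k ≡ 21065 (mod 23707) write k = 21065 + 23707t. Substituting into k ≡ 70 (mod 229) gives 23707t ≡ 73 (mod 229), and since 120⁻¹ ≡ 21 (mod 229), t ≡ 159. Hence k ≡ 21065 + 23707·159 = 3790478 (mod 5428903).

3790478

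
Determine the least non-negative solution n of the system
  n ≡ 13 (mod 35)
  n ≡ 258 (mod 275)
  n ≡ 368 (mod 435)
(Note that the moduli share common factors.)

gcd(35, 275) = 5 and 5 | (258 − 13), so the pair is consistent; merging gives n ≡ 258 (mod 1925), where 1925 = lcm(35, 275).
gcd(1925, 435) = 5 and 5 | (368 − 258), so the pair is consistent; merging gives n ≡ 19508 (mod 167475), where 167475 = lcm(1925, 435).
The solution is unique modulo lcm(35, 275, 435) = 167475.

19508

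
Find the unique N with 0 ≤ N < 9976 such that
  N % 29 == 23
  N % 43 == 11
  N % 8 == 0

2720

The moduli are pairwise coprime; M = 29·43·8 = 9976.
M/29 = 344; 344 ≡ 25 (mod 29); 25·7 ≡ 1, so inverse 7.
M/43 = 232; 232 ≡ 17 (mod 43); 17·38 ≡ 1, so inverse 38.
M/8 = 1247; 1247 ≡ 7 (mod 8); 7·7 ≡ 1, so inverse 7.
N ≡ 23·344·7 + 11·232·38 + 0·1247·7 = 152360.
152360 mod 9976 = 2720.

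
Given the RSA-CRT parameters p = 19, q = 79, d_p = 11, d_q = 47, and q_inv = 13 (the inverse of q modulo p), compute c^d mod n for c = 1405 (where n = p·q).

1272

m₁ = c^(d_p) mod p: c ≡ 18 (mod 19), and 18^11 mod 19 = 18.
m₂ = c^(d_q) mod q: c ≡ 62 (mod 79), and 62^47 mod 79 = 8.
h = q_inv·(m₁ − m₂) mod p = 13·(18 − 8) mod 19 = 16.
m = m₂ + h·q = 8 + 16·79 = 1272.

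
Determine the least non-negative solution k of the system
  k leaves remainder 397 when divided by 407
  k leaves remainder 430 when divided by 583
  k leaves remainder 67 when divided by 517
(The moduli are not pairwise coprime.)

gcd(407, 583) = 11 and 11 | (430 − 397), so the pair is consistent; merging gives k ≡ 9758 (mod 21571), where 21571 = lcm(407, 583).
gcd(21571, 517) = 11 and 11 | (67 − 9758), so the pair is consistent; merging gives k ≡ 613746 (mod 1013837), where 1013837 = lcm(21571, 517).
The solution is unique modulo lcm(407, 583, 517) = 1013837.

613746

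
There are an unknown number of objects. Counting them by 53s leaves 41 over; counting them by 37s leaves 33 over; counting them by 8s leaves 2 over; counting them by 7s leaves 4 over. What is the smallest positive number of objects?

Combine the congruences pairwise.
From N ≡ 41 (mod 53) write N = 41 + 53t. Substituting into N ≡ 33 (mod 37) gives 53t ≡ 29 (mod 37), and since 16⁻¹ ≡ 7 (mod 37), t ≡ 18. Hence N ≡ 41 + 53·18 = 995 (mod 1961).
From N ≡ 995 (mod 1961) write N = 995 + 1961t. Substituting into N ≡ 2 (mod 8) gives 1961t ≡ 7 (mod 8), and since 1⁻¹ ≡ 1 (mod 8), t ≡ 7. Hence N ≡ 995 + 1961·7 = 14722 (mod 15688).
From N ≡ 14722 (mod 15688) write N = 14722 + 15688t. Substituting into N ≡ 4 (mod 7) gives 15688t ≡ 3 (mod 7), and since 1⁻¹ ≡ 1 (mod 7), t ≡ 3. Hence N ≡ 14722 + 15688·3 = 61786 (mod 109816).

61786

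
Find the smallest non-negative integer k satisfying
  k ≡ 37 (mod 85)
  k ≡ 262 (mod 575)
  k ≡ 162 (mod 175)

gcd(85, 575) = 5 and 5 | (262 − 37), so the pair is consistent; merging gives k ≡ 4287 (mod 9775), where 9775 = lcm(85, 575).
gcd(9775, 175) = 25 and 25 | (162 − 4287), so the pair is consistent; merging gives k ≡ 43387 (mod 68425), where 68425 = lcm(9775, 175).
The solution is unique modulo lcm(85, 575, 175) = 68425.

43387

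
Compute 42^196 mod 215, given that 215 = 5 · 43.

Mod 5: 42 ≡ 2; since 4 | 196, by Fermat 2^196 ≡ 1 (mod 5).
Mod 43: 42 ≡ 42; by Fermat, exponent reduces to 196 mod 42 = 28; 42^28 ≡ 1 (mod 43).
Combine by CRT: x ≡ 1 (mod 5), x ≡ 1 (mod 43) ⇒ x ≡ 1 (mod 215).

1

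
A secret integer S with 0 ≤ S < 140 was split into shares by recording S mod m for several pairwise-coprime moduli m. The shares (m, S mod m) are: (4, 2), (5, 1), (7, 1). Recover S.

Combine the congruences pairwise.
From S ≡ 2 (mod 4) write S = 2 + 4t. Substituting into S ≡ 1 (mod 5) gives 4t ≡ 4 (mod 5), and since 4⁻¹ ≡ 4 (mod 5), t ≡ 1. Hence S ≡ 2 + 4·1 = 6 (mod 20).
From S ≡ 6 (mod 20) write S = 6 + 20t. Substituting into S ≡ 1 (mod 7) gives 20t ≡ 2 (mod 7), and since 6⁻¹ ≡ 6 (mod 7), t ≡ 5. Hence S ≡ 6 + 20·5 = 106 (mod 140).

106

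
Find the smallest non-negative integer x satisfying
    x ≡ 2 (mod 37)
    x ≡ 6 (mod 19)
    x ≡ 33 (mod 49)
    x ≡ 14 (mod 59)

309174

The moduli are pairwise coprime; N = 37·19·49·59 = 2032373.
N/37 = 54929; 54929 ≡ 21 (mod 37); 21·30 ≡ 1, so inverse 30.
N/19 = 106967; 106967 ≡ 16 (mod 19); 16·6 ≡ 1, so inverse 6.
N/49 = 41477; 41477 ≡ 23 (mod 49); 23·32 ≡ 1, so inverse 32.
N/59 = 34447; 34447 ≡ 50 (mod 59); 50·13 ≡ 1, so inverse 13.
x ≡ 2·54929·30 + 6·106967·6 + 33·41477·32 + 14·34447·13 = 57215618.
57215618 mod 2032373 = 309174.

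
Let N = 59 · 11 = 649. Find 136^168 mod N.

405

Mod 59: 136 ≡ 18; by Fermat, exponent reduces to 168 mod 58 = 52; 18^52 ≡ 51 (mod 59).
Mod 11: 136 ≡ 4; by Fermat, exponent reduces to 168 mod 10 = 8; 4^8 ≡ 9 (mod 11).
Combine by CRT: x ≡ 51 (mod 59), x ≡ 9 (mod 11) ⇒ x ≡ 405 (mod 649).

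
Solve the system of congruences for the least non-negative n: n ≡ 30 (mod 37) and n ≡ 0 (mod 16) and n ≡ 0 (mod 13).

3952

The moduli are pairwise coprime; M = 37·16·13 = 7696.
M/37 = 208; 208 ≡ 23 (mod 37); 23·29 ≡ 1, so inverse 29.
M/16 = 481; 481 ≡ 1 (mod 16), inverse 1.
M/13 = 592; 592 ≡ 7 (mod 13); 7·2 ≡ 1, so inverse 2.
n ≡ 30·208·29 + 0·481·1 + 0·592·2 = 180960.
180960 mod 7696 = 3952.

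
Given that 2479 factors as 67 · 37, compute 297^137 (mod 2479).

Mod 67: 297 ≡ 29; by Fermat, exponent reduces to 137 mod 66 = 5; 29^5 ≡ 37 (mod 67).
Mod 37: 297 ≡ 1; by Fermat, exponent reduces to 137 mod 36 = 29; 1^29 ≡ 1 (mod 37).
Combine by CRT: x ≡ 37 (mod 67), x ≡ 1 (mod 37) ⇒ x ≡ 1444 (mod 2479).

1444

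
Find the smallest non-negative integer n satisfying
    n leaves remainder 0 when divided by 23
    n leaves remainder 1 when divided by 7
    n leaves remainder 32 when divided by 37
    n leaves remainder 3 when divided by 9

The moduli are pairwise coprime; M = 23·7·37·9 = 53613.
M/23 = 2331; 2331 ≡ 8 (mod 23); 8·3 ≡ 1, so inverse 3.
M/7 = 7659; 7659 ≡ 1 (mod 7), inverse 1.
M/37 = 1449; 1449 ≡ 6 (mod 37); 6·31 ≡ 1, so inverse 31.
M/9 = 5957; 5957 ≡ 8 (mod 9); 8·8 ≡ 1, so inverse 8.
n ≡ 0·2331·3 + 1·7659·1 + 32·1449·31 + 3·5957·8 = 1588035.
1588035 mod 53613 = 33258.

33258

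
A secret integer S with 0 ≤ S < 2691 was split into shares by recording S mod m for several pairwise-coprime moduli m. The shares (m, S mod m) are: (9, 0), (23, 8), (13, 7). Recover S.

1710

Combine the congruences pairwise.
From S ≡ 0 (mod 9) write S = 0 + 9t. Substituting into S ≡ 8 (mod 23) gives 9t ≡ 8 (mod 23), and since 9⁻¹ ≡ 18 (mod 23), t ≡ 6. Hence S ≡ 0 + 9·6 = 54 (mod 207).
From S ≡ 54 (mod 207) write S = 54 + 207t. Substituting into S ≡ 7 (mod 13) gives 207t ≡ 5 (mod 13), and since 12⁻¹ ≡ 12 (mod 13), t ≡ 8. Hence S ≡ 54 + 207·8 = 1710 (mod 2691).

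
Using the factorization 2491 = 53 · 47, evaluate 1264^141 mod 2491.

Mod 53: 1264 ≡ 45; by Fermat, exponent reduces to 141 mod 52 = 37; 45^37 ≡ 31 (mod 53).
Mod 47: 1264 ≡ 42; by Fermat, exponent reduces to 141 mod 46 = 3; 42^3 ≡ 16 (mod 47).
Combine by CRT: x ≡ 31 (mod 53), x ≡ 16 (mod 47) ⇒ x ≡ 1144 (mod 2491).

1144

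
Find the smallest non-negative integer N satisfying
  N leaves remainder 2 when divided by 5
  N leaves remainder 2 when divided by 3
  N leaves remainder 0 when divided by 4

The moduli are pairwise coprime; M = 5·3·4 = 60.
M/5 = 12; 12 ≡ 2 (mod 5); 2·3 ≡ 1, so inverse 3.
M/3 = 20; 20 ≡ 2 (mod 3); 2·2 ≡ 1, so inverse 2.
M/4 = 15; 15 ≡ 3 (mod 4); 3·3 ≡ 1, so inverse 3.
N ≡ 2·12·3 + 2·20·2 + 0·15·3 = 152.
152 mod 60 = 32.

32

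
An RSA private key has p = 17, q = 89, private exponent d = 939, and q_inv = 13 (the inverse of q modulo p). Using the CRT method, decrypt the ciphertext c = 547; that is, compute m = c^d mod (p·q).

d_p = d mod (p−1) = 939 mod 16 = 11; d_q = d mod (q−1) = 59.
m₁ = c^(d_p) mod p: c ≡ 3 (mod 17), and 3^11 mod 17 = 7.
m₂ = c^(d_q) mod q: c ≡ 13 (mod 89), and 13^59 mod 89 = 82.
h = q_inv·(m₁ − m₂) mod p = 13·(7 − 82) mod 17 = 11.
m = m₂ + h·q = 82 + 11·89 = 1061.

1061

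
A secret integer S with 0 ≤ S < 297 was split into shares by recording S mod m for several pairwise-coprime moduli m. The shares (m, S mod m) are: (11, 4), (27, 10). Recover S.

37

Combine the congruences pairwise.
From S ≡ 4 (mod 11) write S = 4 + 11t. Substituting into S ≡ 10 (mod 27) gives 11t ≡ 6 (mod 27), and since 11⁻¹ ≡ 5 (mod 27), t ≡ 3. Hence S ≡ 4 + 11·3 = 37 (mod 297).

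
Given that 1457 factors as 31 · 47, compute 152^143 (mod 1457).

Mod 31: 152 ≡ 28; by Fermat, exponent reduces to 143 mod 30 = 23; 28^23 ≡ 20 (mod 31).
Mod 47: 152 ≡ 11; by Fermat, exponent reduces to 143 mod 46 = 5; 11^5 ≡ 29 (mod 47).
Combine by CRT: x ≡ 20 (mod 31), x ≡ 29 (mod 47) ⇒ x ≡ 640 (mod 1457).

640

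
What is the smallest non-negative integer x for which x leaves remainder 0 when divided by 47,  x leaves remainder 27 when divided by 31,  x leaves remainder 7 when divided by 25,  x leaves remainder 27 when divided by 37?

1192907

From x ≡ 0 (mod 47) write x = 0 + 47t. Substituting into x ≡ 27 (mod 31) gives 47t ≡ 27 (mod 31), and since 16⁻¹ ≡ 2 (mod 31), t ≡ 23. Hence x ≡ 0 + 47·23 = 1081 (mod 1457).
From x ≡ 1081 (mod 1457) write x = 1081 + 1457t. Substituting into x ≡ 7 (mod 25) gives 1457t ≡ 1 (mod 25), and since 7⁻¹ ≡ 18 (mod 25), t ≡ 18. Hence x ≡ 1081 + 1457·18 = 27307 (mod 36425).
From x ≡ 27307 (mod 36425) write x = 27307 + 36425t. Substituting into x ≡ 27 (mod 37) gives 36425t ≡ 26 (mod 37), and since 17⁻¹ ≡ 24 (mod 37), t ≡ 32. Hence x ≡ 27307 + 36425·32 = 1192907 (mod 1347725).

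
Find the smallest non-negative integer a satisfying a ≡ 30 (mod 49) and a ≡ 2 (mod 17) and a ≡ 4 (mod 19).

The moduli are pairwise coprime; N = 49·17·19 = 15827.
N/49 = 323; 323 ≡ 29 (mod 49); 29·22 ≡ 1, so inverse 22.
N/17 = 931; 931 ≡ 13 (mod 17); 13·4 ≡ 1, so inverse 4.
N/19 = 833; 833 ≡ 16 (mod 19); 16·6 ≡ 1, so inverse 6.
a ≡ 30·323·22 + 2·931·4 + 4·833·6 = 240620.
240620 mod 15827 = 3215.

3215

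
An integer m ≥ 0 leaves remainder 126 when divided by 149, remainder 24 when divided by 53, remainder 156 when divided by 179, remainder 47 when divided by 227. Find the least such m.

127914093

Combine the congruences pairwise.
From m ≡ 126 (mod 149) write m = 126 + 149t. Substituting into m ≡ 24 (mod 53) gives 149t ≡ 4 (mod 53), and since 43⁻¹ ≡ 37 (mod 53), t ≡ 42. Hence m ≡ 126 + 149·42 = 6384 (mod 7897).
From m ≡ 6384 (mod 7897) write m = 6384 + 7897t. Substituting into m ≡ 156 (mod 179) gives 7897t ≡ 37 (mod 179), and since 21⁻¹ ≡ 162 (mod 179), t ≡ 87. Hence m ≡ 6384 + 7897·87 = 693423 (mod 1413563).
From m ≡ 693423 (mod 1413563) write m = 693423 + 1413563t. Substituting into m ≡ 47 (mod 227) gives 1413563t ≡ 109 (mod 227), and since 34⁻¹ ≡ 207 (mod 227), t ≡ 90. Hence m ≡ 693423 + 1413563·90 = 127914093 (mod 320878801).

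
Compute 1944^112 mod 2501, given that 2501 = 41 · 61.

2437

Mod 41: 1944 ≡ 17; by Fermat, exponent reduces to 112 mod 40 = 32; 17^32 ≡ 18 (mod 41).
Mod 61: 1944 ≡ 53; by Fermat, exponent reduces to 112 mod 60 = 52; 53^52 ≡ 58 (mod 61).
Combine by CRT: x ≡ 18 (mod 41), x ≡ 58 (mod 61) ⇒ x ≡ 2437 (mod 2501).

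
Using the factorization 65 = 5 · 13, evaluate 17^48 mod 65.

1

Mod 5: 17 ≡ 2; since 4 | 48, by Fermat 2^48 ≡ 1 (mod 5).
Mod 13: 17 ≡ 4; since 12 | 48, by Fermat 4^48 ≡ 1 (mod 13).
Combine by CRT: x ≡ 1 (mod 5), x ≡ 1 (mod 13) ⇒ x ≡ 1 (mod 65).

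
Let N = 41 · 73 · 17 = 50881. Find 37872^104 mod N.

Mod 41: 37872 ≡ 29; by Fermat, exponent reduces to 104 mod 40 = 24; 29^24 ≡ 10 (mod 41).
Mod 73: 37872 ≡ 58; by Fermat, exponent reduces to 104 mod 72 = 32; 58^32 ≡ 2 (mod 73).
Mod 17: 37872 ≡ 13; by Fermat, exponent reduces to 104 mod 16 = 8; 13^8 ≡ 1 (mod 17).
Combine by CRT: x ≡ 10 (mod 41), x ≡ 2 (mod 73), x ≡ 1 (mod 17) ⇒ x ≡ 44167 (mod 50881).

44167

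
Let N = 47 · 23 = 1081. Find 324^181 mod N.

285

Mod 47: 324 ≡ 42; by Fermat, exponent reduces to 181 mod 46 = 43; 42^43 ≡ 3 (mod 47).
Mod 23: 324 ≡ 2; by Fermat, exponent reduces to 181 mod 22 = 5; 2^5 ≡ 9 (mod 23).
Combine by CRT: x ≡ 3 (mod 47), x ≡ 9 (mod 23) ⇒ x ≡ 285 (mod 1081).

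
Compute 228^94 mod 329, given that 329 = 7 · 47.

Mod 7: 228 ≡ 4; by Fermat, exponent reduces to 94 mod 6 = 4; 4^4 ≡ 4 (mod 7).
Mod 47: 228 ≡ 40; by Fermat, exponent reduces to 94 mod 46 = 2; 40^2 ≡ 2 (mod 47).
Combine by CRT: x ≡ 4 (mod 7), x ≡ 2 (mod 47) ⇒ x ≡ 284 (mod 329).

284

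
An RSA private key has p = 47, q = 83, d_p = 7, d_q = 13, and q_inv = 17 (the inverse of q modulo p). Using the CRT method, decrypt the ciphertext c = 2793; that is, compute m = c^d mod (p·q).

2893

m₁ = c^(d_p) mod p: c ≡ 20 (mod 47), and 20^7 mod 47 = 26.
m₂ = c^(d_q) mod q: c ≡ 54 (mod 83), and 54^13 mod 83 = 71.
h = q_inv·(m₁ − m₂) mod p = 17·(26 − 71) mod 47 = 34.
m = m₂ + h·q = 71 + 34·83 = 2893.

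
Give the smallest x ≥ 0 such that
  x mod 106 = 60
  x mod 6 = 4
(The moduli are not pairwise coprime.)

166

gcd(106, 6) = 2 and 2 | (4 − 60), so the pair is consistent; merging gives x ≡ 166 (mod 318), where 318 = lcm(106, 6).
The solution is unique modulo lcm(106, 6) = 318.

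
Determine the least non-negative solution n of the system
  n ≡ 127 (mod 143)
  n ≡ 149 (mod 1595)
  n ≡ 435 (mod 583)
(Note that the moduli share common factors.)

226639

gcd(143, 1595) = 11 and 11 | (149 − 127), so the pair is consistent; merging gives n ≡ 19289 (mod 20735), where 20735 = lcm(143, 1595).
gcd(20735, 583) = 11 and 11 | (435 − 19289), so the pair is consistent; merging gives n ≡ 226639 (mod 1098955), where 1098955 = lcm(20735, 583).
The solution is unique modulo lcm(143, 1595, 583) = 1098955.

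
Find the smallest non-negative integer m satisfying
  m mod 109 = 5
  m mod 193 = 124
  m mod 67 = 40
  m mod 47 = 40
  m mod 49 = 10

The moduli are pairwise coprime; N = 109·193·67·47·49 = 3246030137.
N/109 = 29780093; 29780093 ≡ 94 (mod 109); 94·29 ≡ 1, so inverse 29.
N/193 = 16818809; 16818809 ≡ 17 (mod 193); 17·159 ≡ 1, so inverse 159.
N/67 = 48448211; 48448211 ≡ 42 (mod 67); 42·8 ≡ 1, so inverse 8.
N/47 = 69064471; 69064471 ≡ 39 (mod 47); 39·41 ≡ 1, so inverse 41.
N/49 = 66245513; 66245513 ≡ 12 (mod 49); 12·45 ≡ 1, so inverse 45.
m ≡ 5·29780093·29 + 124·16818809·159 + 40·48448211·8 + 40·69064471·41 + 10·66245513·45 = 494497392539.
494497392539 mod 3246030137 = 1100811715.

1100811715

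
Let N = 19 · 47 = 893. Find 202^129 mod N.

Mod 19: 202 ≡ 12; by Fermat, exponent reduces to 129 mod 18 = 3; 12^3 ≡ 18 (mod 19).
Mod 47: 202 ≡ 14; by Fermat, exponent reduces to 129 mod 46 = 37; 14^37 ≡ 12 (mod 47).
Combine by CRT: x ≡ 18 (mod 19), x ≡ 12 (mod 47) ⇒ x ≡ 341 (mod 893).

341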